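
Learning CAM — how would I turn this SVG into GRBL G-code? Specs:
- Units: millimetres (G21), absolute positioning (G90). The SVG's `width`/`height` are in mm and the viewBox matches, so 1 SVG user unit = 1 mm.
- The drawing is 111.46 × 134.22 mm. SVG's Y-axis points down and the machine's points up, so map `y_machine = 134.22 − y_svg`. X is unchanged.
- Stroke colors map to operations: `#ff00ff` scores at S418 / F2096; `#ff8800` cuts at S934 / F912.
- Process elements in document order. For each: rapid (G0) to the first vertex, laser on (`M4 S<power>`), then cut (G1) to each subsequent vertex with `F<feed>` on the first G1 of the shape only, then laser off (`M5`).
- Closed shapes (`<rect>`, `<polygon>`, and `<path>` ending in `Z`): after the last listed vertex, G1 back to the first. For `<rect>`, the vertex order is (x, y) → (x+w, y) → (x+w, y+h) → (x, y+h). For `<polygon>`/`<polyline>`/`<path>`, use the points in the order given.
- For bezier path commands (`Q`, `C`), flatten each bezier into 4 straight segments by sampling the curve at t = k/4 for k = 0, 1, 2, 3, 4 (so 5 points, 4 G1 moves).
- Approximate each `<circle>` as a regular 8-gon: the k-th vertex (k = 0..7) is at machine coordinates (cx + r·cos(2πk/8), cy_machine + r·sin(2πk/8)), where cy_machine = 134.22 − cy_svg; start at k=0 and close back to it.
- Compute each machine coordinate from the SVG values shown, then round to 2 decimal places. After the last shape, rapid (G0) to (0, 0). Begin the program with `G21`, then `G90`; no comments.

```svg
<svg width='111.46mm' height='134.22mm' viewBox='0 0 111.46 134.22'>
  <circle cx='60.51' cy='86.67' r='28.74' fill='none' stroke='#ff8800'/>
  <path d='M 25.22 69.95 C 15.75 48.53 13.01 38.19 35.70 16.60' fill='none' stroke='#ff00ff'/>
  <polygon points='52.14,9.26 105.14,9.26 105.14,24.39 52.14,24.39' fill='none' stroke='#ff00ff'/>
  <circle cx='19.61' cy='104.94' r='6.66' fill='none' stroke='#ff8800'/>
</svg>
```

viewBox `0 0 111.46 134.22` with mm width/height → 1 unit = 1 mm. Flip: y_m = 134.22 − y_svg.

**Shape 1** — `<circle>` circle, stroke `#ff8800` → cut (S934, F912). Machine vertices: (89.25,47.55) → (80.83,67.87) → (60.51,76.29) → (40.19,67.87) → (31.77,47.55) → (40.19,27.23) → (60.51,18.81) → (80.83,27.23) → (89.25,47.55). Closed: final G1 returns to the first vertex.

**Shape 2** — `<path>` cubic bezier, stroke `#ff00ff` → score (S418, F2096). Control points (SVG): P0=(25.22,69.95), P1=(15.75,48.53), P2=(13.01,38.19), P3=(35.70,16.60); sampled at t=k/4. Machine vertices: (25.22,64.27) → (19.67,78.61) → (18.40,90.88) → (23.16,103.19) → (35.70,117.62). Open path.

**Shape 3** — `<polygon>` rectangle, stroke `#ff00ff` → score (S418, F2096). Machine vertices: (52.14,124.96) → (105.14,124.96) → (105.14,109.83) → (52.14,109.83) → (52.14,124.96). Closed: final G1 returns to the first vertex.

**Shape 4** — `<circle>` circle, stroke `#ff8800` → cut (S934, F912). Machine vertices: (26.27,29.28) → (24.32,33.99) → (19.61,35.94) → (14.90,33.99) → (12.95,29.28) → (14.90,24.57) → (19.61,22.62) → (24.32,24.57) → (26.27,29.28). Closed: final G1 returns to the first vertex.

G21
G90
G0 X89.25 Y47.55
M4 S934
G1 X80.83 Y67.87 F912
G1 X60.51 Y76.29
G1 X40.19 Y67.87
G1 X31.77 Y47.55
G1 X40.19 Y27.23
G1 X60.51 Y18.81
G1 X80.83 Y27.23
G1 X89.25 Y47.55
M5
G0 X25.22 Y64.27
M4 S418
G1 X19.67 Y78.61 F2096
G1 X18.40 Y90.88
G1 X23.16 Y103.19
G1 X35.70 Y117.62
M5
G0 X52.14 Y124.96
M4 S418
G1 X105.14 Y124.96 F2096
G1 X105.14 Y109.83
G1 X52.14 Y109.83
G1 X52.14 Y124.96
M5
G0 X26.27 Y29.28
M4 S934
G1 X24.32 Y33.99 F912
G1 X19.61 Y35.94
G1 X14.90 Y33.99
G1 X12.95 Y29.28
G1 X14.90 Y24.57
G1 X19.61 Y22.62
G1 X24.32 Y24.57
G1 X26.27 Y29.28
M5
G0 X0.00 Y0.00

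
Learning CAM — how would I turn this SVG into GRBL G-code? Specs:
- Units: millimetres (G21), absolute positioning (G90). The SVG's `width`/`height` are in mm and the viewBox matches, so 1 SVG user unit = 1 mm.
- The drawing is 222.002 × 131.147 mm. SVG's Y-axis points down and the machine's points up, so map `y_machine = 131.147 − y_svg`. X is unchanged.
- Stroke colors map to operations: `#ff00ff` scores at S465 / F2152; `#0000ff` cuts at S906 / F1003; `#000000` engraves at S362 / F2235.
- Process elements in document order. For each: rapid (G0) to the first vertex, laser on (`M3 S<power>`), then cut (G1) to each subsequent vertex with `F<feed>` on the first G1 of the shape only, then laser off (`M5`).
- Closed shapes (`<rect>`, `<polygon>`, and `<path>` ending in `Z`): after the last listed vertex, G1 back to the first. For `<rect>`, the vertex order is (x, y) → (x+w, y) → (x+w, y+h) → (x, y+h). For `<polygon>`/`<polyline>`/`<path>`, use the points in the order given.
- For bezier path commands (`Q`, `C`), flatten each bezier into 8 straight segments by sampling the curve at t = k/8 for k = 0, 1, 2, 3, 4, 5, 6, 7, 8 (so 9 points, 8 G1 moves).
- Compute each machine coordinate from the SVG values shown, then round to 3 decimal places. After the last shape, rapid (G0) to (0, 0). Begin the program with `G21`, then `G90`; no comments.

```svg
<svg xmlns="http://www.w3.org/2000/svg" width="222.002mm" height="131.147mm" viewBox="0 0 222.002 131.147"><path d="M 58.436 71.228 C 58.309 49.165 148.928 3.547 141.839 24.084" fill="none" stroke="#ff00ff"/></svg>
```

G21
G90
G0 X58.436 Y59.919
M3 S465
G1 X62.274 Y69.122 F2152
G1 X72.411 Y79.481
G1 X86.639 Y89.946
G1 X102.748 Y99.466
G1 X118.532 Y106.989
G1 X131.780 Y111.463
G1 X140.285 Y111.839
G1 X141.839 Y107.063
M5
G0 X0.000 Y0.000

Since the viewBox matches the mm dimensions, user units are millimetres directly. The only transform is the Y-flip y_m = 131.147 − y_svg.

Shape 1 is a cubic bezier drawn with `<path>`. Its stroke #ff00ff means score at S465, F2152. After flipping Y the toolpath is (58.436,59.919) → (62.274,69.122) → (72.411,79.481) → (86.639,89.946) → (102.748,99.466) → (118.532,106.989) → (131.780,111.463) → (140.285,111.839) → (141.839,107.063).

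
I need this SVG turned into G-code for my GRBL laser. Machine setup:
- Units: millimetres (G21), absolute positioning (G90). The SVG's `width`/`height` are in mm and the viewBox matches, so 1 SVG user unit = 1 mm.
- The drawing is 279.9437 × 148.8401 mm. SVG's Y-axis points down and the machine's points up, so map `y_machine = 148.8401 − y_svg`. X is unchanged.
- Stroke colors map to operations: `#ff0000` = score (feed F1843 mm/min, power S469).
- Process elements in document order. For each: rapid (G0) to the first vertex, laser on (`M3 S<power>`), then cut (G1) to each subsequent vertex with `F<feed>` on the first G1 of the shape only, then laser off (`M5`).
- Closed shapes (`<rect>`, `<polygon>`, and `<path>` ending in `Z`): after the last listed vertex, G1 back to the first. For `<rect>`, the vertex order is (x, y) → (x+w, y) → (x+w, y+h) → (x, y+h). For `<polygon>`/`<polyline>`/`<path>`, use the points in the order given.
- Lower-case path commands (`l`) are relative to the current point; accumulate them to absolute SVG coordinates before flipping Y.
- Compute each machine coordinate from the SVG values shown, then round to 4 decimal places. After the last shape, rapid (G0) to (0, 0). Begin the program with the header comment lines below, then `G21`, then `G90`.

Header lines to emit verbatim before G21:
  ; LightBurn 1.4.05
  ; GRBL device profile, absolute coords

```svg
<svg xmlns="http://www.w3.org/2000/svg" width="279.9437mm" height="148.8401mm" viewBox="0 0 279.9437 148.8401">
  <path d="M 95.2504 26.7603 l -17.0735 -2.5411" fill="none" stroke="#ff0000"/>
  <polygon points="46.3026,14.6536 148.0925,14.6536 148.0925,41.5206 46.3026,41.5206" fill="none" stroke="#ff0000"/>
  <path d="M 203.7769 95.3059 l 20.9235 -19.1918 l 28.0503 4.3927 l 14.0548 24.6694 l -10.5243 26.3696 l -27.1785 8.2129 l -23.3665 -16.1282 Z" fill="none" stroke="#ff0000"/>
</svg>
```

; LightBurn 1.4.05
; GRBL device profile, absolute coords
G21
G90
G0 X95.2504 Y122.0798
M3 S469
G1 X78.1769 Y124.6209 F1843
M5
G0 X46.3026 Y134.1865
M3 S469
G1 X148.0925 Y134.1865 F1843
G1 X148.0925 Y107.3195
G1 X46.3026 Y107.3195
G1 X46.3026 Y134.1865
M5
G0 X203.7769 Y53.5342
M3 S469
G1 X224.7004 Y72.7260 F1843
G1 X252.7507 Y68.3333
G1 X266.8055 Y43.6639
G1 X256.2812 Y17.2943
G1 X229.1027 Y9.0814
G1 X205.7362 Y25.2096
G1 X203.7769 Y53.5342
M5
G0 X0.0000 Y0.0000

viewBox `0 0 279.9437 148.8401` with mm width/height → 1 unit = 1 mm. Flip: y_m = 148.8401 − y_svg.

**Shape 1** — `<path>` line segment, stroke `#ff0000` → score (S469, F1843). Machine vertices: (95.2504,122.0798) → (78.1769,124.6209). Open path.

**Shape 2** — `<polygon>` rectangle, stroke `#ff0000` → score (S469, F1843). Machine vertices: (46.3026,134.1865) → (148.0925,134.1865) → (148.0925,107.3195) → (46.3026,107.3195) → (46.3026,134.1865). Closed: final G1 returns to the first vertex.

**Shape 3** — `<path>` regular polygon, stroke `#ff0000` → score (S469, F1843). Machine vertices: (203.7769,53.5342) → (224.7004,72.7260) → (252.7507,68.3333) → (266.8055,43.6639) → (256.2812,17.2943) → (229.1027,9.0814) → (205.7362,25.2096) → (203.7769,53.5342). Closed: final G1 returns to the first vertex.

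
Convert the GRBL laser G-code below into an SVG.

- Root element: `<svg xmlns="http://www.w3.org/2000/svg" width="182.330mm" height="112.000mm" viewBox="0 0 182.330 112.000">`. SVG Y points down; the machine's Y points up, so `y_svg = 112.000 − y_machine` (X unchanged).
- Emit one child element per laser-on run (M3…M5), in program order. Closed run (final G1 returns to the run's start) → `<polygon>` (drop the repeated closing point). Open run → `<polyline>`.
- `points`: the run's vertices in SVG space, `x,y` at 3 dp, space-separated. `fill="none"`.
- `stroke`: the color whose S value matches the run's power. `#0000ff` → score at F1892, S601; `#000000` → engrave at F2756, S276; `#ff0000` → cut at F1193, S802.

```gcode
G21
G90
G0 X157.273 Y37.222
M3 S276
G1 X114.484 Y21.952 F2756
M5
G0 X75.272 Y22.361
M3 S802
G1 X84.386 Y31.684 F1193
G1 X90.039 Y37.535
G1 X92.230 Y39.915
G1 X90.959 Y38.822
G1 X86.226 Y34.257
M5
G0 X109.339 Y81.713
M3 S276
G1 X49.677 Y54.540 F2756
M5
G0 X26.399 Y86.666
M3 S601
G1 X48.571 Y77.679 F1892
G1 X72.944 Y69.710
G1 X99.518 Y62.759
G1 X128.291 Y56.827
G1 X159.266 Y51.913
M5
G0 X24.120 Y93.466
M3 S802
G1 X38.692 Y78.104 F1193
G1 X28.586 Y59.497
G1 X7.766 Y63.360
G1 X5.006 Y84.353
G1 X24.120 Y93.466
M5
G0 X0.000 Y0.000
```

Each laser-on run becomes one SVG element. Flip Y back into SVG space with y_svg = 112.000 − y_machine.

Run 1: power S276 maps to stroke `#000000` (engrave). The run is open, so emit a `<polyline>` with points (Y-flipped): 157.273,74.778 114.484,90.048.

Run 2: power S802 maps to stroke `#ff0000` (cut). The run is open, so emit a `<polyline>` with points (Y-flipped): 75.272,89.639 84.386,80.316 90.039,74.465 92.230,72.085 90.959,73.178 86.226,77.743.

Run 3: S276 ⇒ engrave layer `#000000`. The run is open, so emit a `<polyline>` with points (Y-flipped): 109.339,30.287 49.677,57.460.

Run 4: S601 ⇒ score layer `#0000ff`. The run is open, so emit a `<polyline>` with points (Y-flipped): 26.399,25.334 48.571,34.321 72.944,42.290 99.518,49.241 128.291,55.173 159.266,60.087.

Run 5: power S802 maps to stroke `#ff0000` (cut). The run returns to its start, so emit a `<polygon>` with points (Y-flipped): 24.120,18.534 38.692,33.896 28.586,52.503 7.766,48.640 5.006,27.647.

<svg xmlns="http://www.w3.org/2000/svg" width="182.330mm" height="112.000mm" viewBox="0 0 182.330 112.000">
  <polyline points="157.273,74.778 114.484,90.048" fill="none" stroke="#000000"/>
  <polyline points="75.272,89.639 84.386,80.316 90.039,74.465 92.230,72.085 90.959,73.178 86.226,77.743" fill="none" stroke="#ff0000"/>
  <polyline points="109.339,30.287 49.677,57.460" fill="none" stroke="#000000"/>
  <polyline points="26.399,25.334 48.571,34.321 72.944,42.290 99.518,49.241 128.291,55.173 159.266,60.087" fill="none" stroke="#0000ff"/>
  <polygon points="24.120,18.534 38.692,33.896 28.586,52.503 7.766,48.640 5.006,27.647" fill="none" stroke="#ff0000"/>
</svg>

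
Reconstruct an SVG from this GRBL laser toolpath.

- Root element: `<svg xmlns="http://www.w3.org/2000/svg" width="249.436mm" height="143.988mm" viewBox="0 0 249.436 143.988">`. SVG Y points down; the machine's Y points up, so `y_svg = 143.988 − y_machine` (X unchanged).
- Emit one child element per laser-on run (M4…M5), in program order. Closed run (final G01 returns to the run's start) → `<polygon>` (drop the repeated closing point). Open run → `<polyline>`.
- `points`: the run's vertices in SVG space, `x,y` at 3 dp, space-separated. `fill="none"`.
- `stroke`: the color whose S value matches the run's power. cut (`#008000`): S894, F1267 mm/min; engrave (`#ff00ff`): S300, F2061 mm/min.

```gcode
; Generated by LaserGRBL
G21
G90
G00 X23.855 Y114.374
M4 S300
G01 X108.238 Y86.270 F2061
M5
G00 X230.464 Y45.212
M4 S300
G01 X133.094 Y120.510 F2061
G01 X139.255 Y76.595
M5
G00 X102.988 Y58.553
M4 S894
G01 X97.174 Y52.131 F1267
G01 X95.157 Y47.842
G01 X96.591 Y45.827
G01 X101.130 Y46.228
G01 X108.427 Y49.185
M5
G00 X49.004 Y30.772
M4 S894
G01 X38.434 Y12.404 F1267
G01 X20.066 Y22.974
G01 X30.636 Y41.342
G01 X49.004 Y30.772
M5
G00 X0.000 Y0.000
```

Each laser-on run becomes one SVG element. Flip Y back into SVG space with y_svg = 143.988 − y_machine.

Run 1: the run's S300 means `#ff00ff` (engrave). The run is open, so emit a `<polyline>` with points (Y-flipped): 23.855,29.614 108.238,57.718.

Run 2: power S300 maps to stroke `#ff00ff` (engrave). The run is open, so emit a `<polyline>` with points (Y-flipped): 230.464,98.776 133.094,23.478 139.255,67.393.

Run 3: the run's S894 means `#008000` (cut). The run is open, so emit a `<polyline>` with points (Y-flipped): 102.988,85.435 97.174,91.857 95.157,96.146 96.591,98.161 101.130,97.760 108.427,94.803.

Run 4: S894 ⇒ cut layer `#008000`. The run returns to its start, so emit a `<polygon>` with points (Y-flipped): 49.004,113.216 38.434,131.584 20.066,121.014 30.636,102.646.

<svg xmlns="http://www.w3.org/2000/svg" width="249.436mm" height="143.988mm" viewBox="0 0 249.436 143.988">
  <polyline points="23.855,29.614 108.238,57.718" fill="none" stroke="#ff00ff"/>
  <polyline points="230.464,98.776 133.094,23.478 139.255,67.393" fill="none" stroke="#ff00ff"/>
  <polyline points="102.988,85.435 97.174,91.857 95.157,96.146 96.591,98.161 101.130,97.760 108.427,94.803" fill="none" stroke="#008000"/>
  <polygon points="49.004,113.216 38.434,131.584 20.066,121.014 30.636,102.646" fill="none" stroke="#008000"/>
</svg>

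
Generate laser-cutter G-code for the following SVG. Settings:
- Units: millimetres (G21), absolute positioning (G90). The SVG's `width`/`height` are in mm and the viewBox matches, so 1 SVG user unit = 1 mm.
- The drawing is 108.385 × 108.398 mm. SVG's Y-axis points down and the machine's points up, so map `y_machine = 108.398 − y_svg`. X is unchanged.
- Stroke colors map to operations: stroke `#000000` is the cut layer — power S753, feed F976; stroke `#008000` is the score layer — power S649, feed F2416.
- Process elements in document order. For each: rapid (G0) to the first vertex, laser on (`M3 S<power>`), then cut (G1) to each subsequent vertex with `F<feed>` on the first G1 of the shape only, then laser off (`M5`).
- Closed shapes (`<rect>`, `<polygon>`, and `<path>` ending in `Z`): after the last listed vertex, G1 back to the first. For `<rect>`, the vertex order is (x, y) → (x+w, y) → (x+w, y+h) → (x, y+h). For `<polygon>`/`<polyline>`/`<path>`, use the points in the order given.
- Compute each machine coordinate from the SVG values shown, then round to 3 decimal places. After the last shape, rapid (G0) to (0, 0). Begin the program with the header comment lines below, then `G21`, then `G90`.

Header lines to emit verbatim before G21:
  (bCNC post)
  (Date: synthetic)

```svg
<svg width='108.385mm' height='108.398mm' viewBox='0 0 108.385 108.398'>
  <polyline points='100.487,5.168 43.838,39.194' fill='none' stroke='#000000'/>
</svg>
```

viewBox `0 0 108.385 108.398` with mm width/height → 1 unit = 1 mm. Flip: y_m = 108.398 − y_svg.

**Shape 1** — `<polyline>` line segment, stroke `#000000` → cut (S753, F976). Machine vertices: (100.487,103.230) → (43.838,69.204). Open path.

(bCNC post)
(Date: synthetic)
G21
G90
G0 X100.487 Y103.230
M3 S753
G1 X43.838 Y69.204 F976
M5
G0 X0.000 Y0.000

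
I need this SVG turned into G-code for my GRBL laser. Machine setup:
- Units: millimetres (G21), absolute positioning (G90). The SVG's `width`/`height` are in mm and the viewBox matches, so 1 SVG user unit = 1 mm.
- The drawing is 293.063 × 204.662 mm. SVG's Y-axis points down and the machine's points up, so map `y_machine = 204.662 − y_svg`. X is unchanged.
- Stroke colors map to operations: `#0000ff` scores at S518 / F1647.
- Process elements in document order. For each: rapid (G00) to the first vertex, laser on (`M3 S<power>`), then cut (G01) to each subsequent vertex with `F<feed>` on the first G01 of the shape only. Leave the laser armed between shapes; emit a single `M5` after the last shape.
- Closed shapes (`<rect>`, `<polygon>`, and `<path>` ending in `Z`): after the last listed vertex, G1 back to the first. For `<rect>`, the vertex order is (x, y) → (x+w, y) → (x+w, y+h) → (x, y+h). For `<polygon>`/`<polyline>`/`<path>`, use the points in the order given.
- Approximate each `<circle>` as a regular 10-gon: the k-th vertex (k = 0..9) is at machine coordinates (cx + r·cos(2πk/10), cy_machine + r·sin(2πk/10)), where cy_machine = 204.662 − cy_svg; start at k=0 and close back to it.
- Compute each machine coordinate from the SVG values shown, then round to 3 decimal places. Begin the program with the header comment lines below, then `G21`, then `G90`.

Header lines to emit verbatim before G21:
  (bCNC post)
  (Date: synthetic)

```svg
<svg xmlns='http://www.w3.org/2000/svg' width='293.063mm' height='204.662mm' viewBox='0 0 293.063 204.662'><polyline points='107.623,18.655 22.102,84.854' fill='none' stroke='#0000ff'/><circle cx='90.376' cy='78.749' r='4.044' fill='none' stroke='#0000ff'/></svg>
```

viewBox `0 0 293.063 204.662` with mm width/height → 1 unit = 1 mm. Flip: y_m = 204.662 − y_svg.

**Shape 1** — `<polyline>` line segment, stroke `#0000ff` → score (S518, F1647). Machine vertices: (107.623,186.007) → (22.102,119.808). Open path.

**Shape 2** — `<circle>` circle, stroke `#0000ff` → score (S518, F1647). Machine vertices: (94.420,125.913) → (93.648,128.290) → (91.626,129.759) → (89.126,129.759) → (87.104,128.290) → (86.332,125.913) → (87.104,123.536) → (89.126,122.067) → (91.626,122.067) → (93.648,123.536) → (94.420,125.913). Closed: final G1 returns to the first vertex.

(bCNC post)
(Date: synthetic)
G21
G90
G00 X107.623 Y186.007
M3 S518
G01 X22.102 Y119.808 F1647
G00 X94.420 Y125.913
M3 S518
G01 X93.648 Y128.290 F1647
G01 X91.626 Y129.759
G01 X89.126 Y129.759
G01 X87.104 Y128.290
G01 X86.332 Y125.913
G01 X87.104 Y123.536
G01 X89.126 Y122.067
G01 X91.626 Y122.067
G01 X93.648 Y123.536
G01 X94.420 Y125.913
M5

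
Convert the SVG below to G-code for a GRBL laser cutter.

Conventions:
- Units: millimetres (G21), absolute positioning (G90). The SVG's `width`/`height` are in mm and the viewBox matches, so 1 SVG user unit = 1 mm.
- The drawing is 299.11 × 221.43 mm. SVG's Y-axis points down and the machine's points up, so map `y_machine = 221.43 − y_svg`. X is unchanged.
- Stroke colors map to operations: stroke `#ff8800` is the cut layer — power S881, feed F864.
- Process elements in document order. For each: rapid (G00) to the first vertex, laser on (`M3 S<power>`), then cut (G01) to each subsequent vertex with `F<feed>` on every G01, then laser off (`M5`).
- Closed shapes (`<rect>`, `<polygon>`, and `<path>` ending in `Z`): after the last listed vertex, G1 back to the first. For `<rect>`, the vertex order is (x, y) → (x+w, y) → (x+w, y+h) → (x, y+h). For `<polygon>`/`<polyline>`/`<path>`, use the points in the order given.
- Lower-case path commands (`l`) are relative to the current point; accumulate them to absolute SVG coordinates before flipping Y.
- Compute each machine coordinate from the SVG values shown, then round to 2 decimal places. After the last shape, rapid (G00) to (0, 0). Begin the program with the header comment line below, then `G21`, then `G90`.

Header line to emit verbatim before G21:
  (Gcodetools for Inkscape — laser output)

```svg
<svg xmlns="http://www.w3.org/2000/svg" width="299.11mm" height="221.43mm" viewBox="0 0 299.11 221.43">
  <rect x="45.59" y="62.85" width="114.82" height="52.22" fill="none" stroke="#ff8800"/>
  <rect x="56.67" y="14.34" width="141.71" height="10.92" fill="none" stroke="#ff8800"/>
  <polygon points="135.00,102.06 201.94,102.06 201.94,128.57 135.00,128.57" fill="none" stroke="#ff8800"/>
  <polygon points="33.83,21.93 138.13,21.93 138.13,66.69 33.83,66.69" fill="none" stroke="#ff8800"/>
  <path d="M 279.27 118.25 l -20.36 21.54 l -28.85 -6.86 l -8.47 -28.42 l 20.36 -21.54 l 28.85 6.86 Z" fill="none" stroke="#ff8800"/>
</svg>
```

Since the viewBox matches the mm dimensions, user units are millimetres directly. The only transform is the Y-flip y_m = 221.43 − y_svg.

Shape 1 is a rectangle drawn with `<rect>`. Its stroke #ff8800 means cut at S881, F864. After flipping Y the toolpath is (45.59,158.58) → (160.41,158.58) → (160.41,106.36) → (45.59,106.36) → (45.59,158.58), returning to the start.

Shape 2 is a rectangle drawn with `<rect>`. Its stroke #ff8800 means cut at S881, F864. After flipping Y the toolpath is (56.67,207.09) → (198.38,207.09) → (198.38,196.17) → (56.67,196.17) → (56.67,207.09), returning to the start.

Shape 3 is a rectangle drawn with `<polygon>`. Its stroke #ff8800 means cut at S881, F864. After flipping Y the toolpath is (135.00,119.37) → (201.94,119.37) → (201.94,92.86) → (135.00,92.86) → (135.00,119.37), returning to the start.

Shape 4 is a rectangle drawn with `<polygon>`. Its stroke #ff8800 means cut at S881, F864. After flipping Y the toolpath is (33.83,199.50) → (138.13,199.50) → (138.13,154.74) → (33.83,154.74) → (33.83,199.50), returning to the start.

Shape 5 is a regular polygon drawn with `<path>`. Its stroke #ff8800 means cut at S881, F864. After flipping Y the toolpath is (279.27,103.18) → (258.91,81.64) → (230.06,88.50) → (221.59,116.92) → (241.95,138.46) → (270.80,131.60) → (279.27,103.18), returning to the start.

(Gcodetools for Inkscape — laser output)
G21
G90
G00 X45.59 Y158.58
M3 S881
G01 X160.41 Y158.58 F864
G01 X160.41 Y106.36 F864
G01 X45.59 Y106.36 F864
G01 X45.59 Y158.58 F864
M5
G00 X56.67 Y207.09
M3 S881
G01 X198.38 Y207.09 F864
G01 X198.38 Y196.17 F864
G01 X56.67 Y196.17 F864
G01 X56.67 Y207.09 F864
M5
G00 X135.00 Y119.37
M3 S881
G01 X201.94 Y119.37 F864
G01 X201.94 Y92.86 F864
G01 X135.00 Y92.86 F864
G01 X135.00 Y119.37 F864
M5
G00 X33.83 Y199.50
M3 S881
G01 X138.13 Y199.50 F864
G01 X138.13 Y154.74 F864
G01 X33.83 Y154.74 F864
G01 X33.83 Y199.50 F864
M5
G00 X279.27 Y103.18
M3 S881
G01 X258.91 Y81.64 F864
G01 X230.06 Y88.50 F864
G01 X221.59 Y116.92 F864
G01 X241.95 Y138.46 F864
G01 X270.80 Y131.60 F864
G01 X279.27 Y103.18 F864
M5
G00 X0.00 Y0.00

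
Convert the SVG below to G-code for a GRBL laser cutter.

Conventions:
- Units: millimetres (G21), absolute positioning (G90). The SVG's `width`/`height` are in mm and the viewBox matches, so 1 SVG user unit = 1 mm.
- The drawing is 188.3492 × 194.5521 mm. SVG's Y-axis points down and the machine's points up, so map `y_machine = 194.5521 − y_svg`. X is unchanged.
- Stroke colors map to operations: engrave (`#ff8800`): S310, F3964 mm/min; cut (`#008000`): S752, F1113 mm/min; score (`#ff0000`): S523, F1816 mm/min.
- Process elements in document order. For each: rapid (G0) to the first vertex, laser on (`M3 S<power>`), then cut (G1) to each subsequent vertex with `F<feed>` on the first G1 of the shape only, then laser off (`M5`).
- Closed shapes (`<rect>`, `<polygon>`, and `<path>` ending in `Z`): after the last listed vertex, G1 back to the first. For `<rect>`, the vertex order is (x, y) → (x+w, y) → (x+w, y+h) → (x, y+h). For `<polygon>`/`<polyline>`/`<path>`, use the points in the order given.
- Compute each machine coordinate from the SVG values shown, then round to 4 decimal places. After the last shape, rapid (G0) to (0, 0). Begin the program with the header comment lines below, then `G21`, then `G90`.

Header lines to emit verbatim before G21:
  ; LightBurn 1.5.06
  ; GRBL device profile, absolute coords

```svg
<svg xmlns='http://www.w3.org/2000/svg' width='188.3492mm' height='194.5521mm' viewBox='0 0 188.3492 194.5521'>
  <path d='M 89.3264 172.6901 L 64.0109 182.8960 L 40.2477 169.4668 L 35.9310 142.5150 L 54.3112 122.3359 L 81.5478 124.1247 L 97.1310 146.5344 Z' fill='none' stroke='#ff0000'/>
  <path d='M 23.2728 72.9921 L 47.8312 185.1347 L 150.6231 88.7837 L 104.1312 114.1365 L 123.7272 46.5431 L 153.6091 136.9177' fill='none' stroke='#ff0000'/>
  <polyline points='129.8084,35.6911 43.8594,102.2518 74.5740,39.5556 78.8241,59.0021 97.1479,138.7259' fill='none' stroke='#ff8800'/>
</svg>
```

; LightBurn 1.5.06
; GRBL device profile, absolute coords
G21
G90
G0 X89.3264 Y21.8620
M3 S523
G1 X64.0109 Y11.6561 F1816
G1 X40.2477 Y25.0853
G1 X35.9310 Y52.0371
G1 X54.3112 Y72.2162
G1 X81.5478 Y70.4274
G1 X97.1310 Y48.0177
G1 X89.3264 Y21.8620
M5
G0 X23.2728 Y121.5600
M3 S523
G1 X47.8312 Y9.4174 F1816
G1 X150.6231 Y105.7684
G1 X104.1312 Y80.4156
G1 X123.7272 Y148.0090
G1 X153.6091 Y57.6344
M5
G0 X129.8084 Y158.8610
M3 S310
G1 X43.8594 Y92.3003 F3964
G1 X74.5740 Y154.9965
G1 X78.8241 Y135.5500
G1 X97.1479 Y55.8262
M5
G0 X0.0000 Y0.0000

viewBox `0 0 188.3492 194.5521` with mm width/height → 1 unit = 1 mm. Flip: y_m = 194.5521 − y_svg.

**Shape 1** — `<path>` regular polygon, stroke `#ff0000` → score (S523, F1816). Machine vertices: (89.3264,21.8620) → (64.0109,11.6561) → (40.2477,25.0853) → (35.9310,52.0371) → (54.3112,72.2162) → (81.5478,70.4274) → (97.1310,48.0177) → (89.3264,21.8620). Closed: final G1 returns to the first vertex.

**Shape 2** — `<path>` open polyline, stroke `#ff0000` → score (S523, F1816). Machine vertices: (23.2728,121.5600) → (47.8312,9.4174) → (150.6231,105.7684) → (104.1312,80.4156) → (123.7272,148.0090) → (153.6091,57.6344). Open path.

**Shape 3** — `<polyline>` open polyline, stroke `#ff8800` → engrave (S310, F3964). Machine vertices: (129.8084,158.8610) → (43.8594,92.3003) → (74.5740,154.9965) → (78.8241,135.5500) → (97.1479,55.8262). Open path.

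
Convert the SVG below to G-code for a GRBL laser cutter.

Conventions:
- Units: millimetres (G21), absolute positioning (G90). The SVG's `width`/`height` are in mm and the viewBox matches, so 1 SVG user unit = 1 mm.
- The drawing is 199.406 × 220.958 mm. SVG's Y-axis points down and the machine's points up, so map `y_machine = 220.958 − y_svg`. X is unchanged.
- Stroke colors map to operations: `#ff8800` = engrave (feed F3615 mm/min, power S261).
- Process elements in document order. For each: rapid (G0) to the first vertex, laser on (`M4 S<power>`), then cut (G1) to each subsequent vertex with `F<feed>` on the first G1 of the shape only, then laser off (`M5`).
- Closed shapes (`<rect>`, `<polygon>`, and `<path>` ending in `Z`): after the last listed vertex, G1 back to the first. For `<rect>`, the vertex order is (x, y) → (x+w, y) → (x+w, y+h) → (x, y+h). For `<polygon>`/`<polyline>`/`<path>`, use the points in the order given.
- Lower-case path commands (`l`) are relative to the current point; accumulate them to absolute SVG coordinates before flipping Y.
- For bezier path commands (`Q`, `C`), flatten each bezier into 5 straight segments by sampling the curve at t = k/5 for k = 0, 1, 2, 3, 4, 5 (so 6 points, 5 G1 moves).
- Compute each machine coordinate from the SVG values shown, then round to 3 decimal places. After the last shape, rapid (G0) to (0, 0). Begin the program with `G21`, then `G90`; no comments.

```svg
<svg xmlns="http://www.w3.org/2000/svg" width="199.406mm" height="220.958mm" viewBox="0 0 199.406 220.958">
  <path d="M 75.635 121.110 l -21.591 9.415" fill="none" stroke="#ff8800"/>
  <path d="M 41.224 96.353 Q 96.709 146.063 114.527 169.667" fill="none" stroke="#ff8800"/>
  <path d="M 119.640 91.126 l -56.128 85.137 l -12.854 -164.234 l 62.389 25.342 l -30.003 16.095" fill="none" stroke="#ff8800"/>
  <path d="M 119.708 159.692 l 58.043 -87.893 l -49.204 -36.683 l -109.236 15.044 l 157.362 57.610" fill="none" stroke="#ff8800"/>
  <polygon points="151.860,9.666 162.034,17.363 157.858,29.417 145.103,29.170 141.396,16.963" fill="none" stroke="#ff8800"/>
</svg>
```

viewBox `0 0 199.406 220.958` with mm width/height → 1 unit = 1 mm. Flip: y_m = 220.958 − y_svg.

**Shape 1** — `<path>` line segment, stroke `#ff8800` → engrave (S261, F3615). Machine vertices: (75.635,99.848) → (54.044,90.433). Open path.

**Shape 2** — `<path>` quadratic bezier, stroke `#ff8800` → engrave (S261, F3615). Control points (SVG): P0=(41.224,96.353), P1=(96.709,146.063), P2=(114.527,169.667); sampled at t=k/5. Machine vertices: (41.224,124.605) → (61.911,105.765) → (79.585,89.014) → (94.246,74.351) → (105.893,61.777) → (114.527,51.291). Open path.

**Shape 3** — `<path>` open polyline, stroke `#ff8800` → engrave (S261, F3615). Machine vertices: (119.640,129.832) → (63.512,44.695) → (50.658,208.929) → (113.047,183.587) → (83.044,167.492). Open path.

**Shape 4** — `<path>` open polyline, stroke `#ff8800` → engrave (S261, F3615). Machine vertices: (119.708,61.266) → (177.751,149.159) → (128.547,185.842) → (19.311,170.798) → (176.673,113.188). Open path.

**Shape 5** — `<polygon>` regular polygon, stroke `#ff8800` → engrave (S261, F3615). Machine vertices: (151.860,211.292) → (162.034,203.595) → (157.858,191.541) → (145.103,191.788) → (141.396,203.995) → (151.860,211.292). Closed: final G1 returns to the first vertex.

G21
G90
G0 X75.635 Y99.848
M4 S261
G1 X54.044 Y90.433 F3615
M5
G0 X41.224 Y124.605
M4 S261
G1 X61.911 Y105.765 F3615
G1 X79.585 Y89.014
G1 X94.246 Y74.351
G1 X105.893 Y61.777
G1 X114.527 Y51.291
M5
G0 X119.640 Y129.832
M4 S261
G1 X63.512 Y44.695 F3615
G1 X50.658 Y208.929
G1 X113.047 Y183.587
G1 X83.044 Y167.492
M5
G0 X119.708 Y61.266
M4 S261
G1 X177.751 Y149.159 F3615
G1 X128.547 Y185.842
G1 X19.311 Y170.798
G1 X176.673 Y113.188
M5
G0 X151.860 Y211.292
M4 S261
G1 X162.034 Y203.595 F3615
G1 X157.858 Y191.541
G1 X145.103 Y191.788
G1 X141.396 Y203.995
G1 X151.860 Y211.292
M5
G0 X0.000 Y0.000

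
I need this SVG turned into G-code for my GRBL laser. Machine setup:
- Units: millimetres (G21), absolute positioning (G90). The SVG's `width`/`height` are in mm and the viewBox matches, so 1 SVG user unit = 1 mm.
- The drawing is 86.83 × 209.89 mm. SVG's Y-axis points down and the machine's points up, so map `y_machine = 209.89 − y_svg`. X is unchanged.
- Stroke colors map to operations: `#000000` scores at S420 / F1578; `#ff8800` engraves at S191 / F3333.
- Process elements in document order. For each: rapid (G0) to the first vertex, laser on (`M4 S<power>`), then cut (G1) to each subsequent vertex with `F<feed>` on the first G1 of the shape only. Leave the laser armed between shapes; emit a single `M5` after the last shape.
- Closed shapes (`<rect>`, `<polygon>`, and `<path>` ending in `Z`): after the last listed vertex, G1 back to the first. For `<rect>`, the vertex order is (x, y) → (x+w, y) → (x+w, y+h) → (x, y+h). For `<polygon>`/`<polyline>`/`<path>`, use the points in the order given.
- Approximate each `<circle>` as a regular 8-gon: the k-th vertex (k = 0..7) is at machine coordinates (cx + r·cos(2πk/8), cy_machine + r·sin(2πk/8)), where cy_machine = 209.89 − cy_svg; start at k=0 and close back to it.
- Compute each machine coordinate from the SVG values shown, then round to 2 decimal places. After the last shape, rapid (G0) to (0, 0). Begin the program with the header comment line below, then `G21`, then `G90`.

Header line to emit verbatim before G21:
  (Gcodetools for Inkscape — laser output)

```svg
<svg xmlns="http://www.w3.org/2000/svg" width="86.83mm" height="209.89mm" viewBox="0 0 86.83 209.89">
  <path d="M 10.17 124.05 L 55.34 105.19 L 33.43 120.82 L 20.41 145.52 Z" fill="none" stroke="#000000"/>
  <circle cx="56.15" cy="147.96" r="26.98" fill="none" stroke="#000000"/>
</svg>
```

Since the viewBox matches the mm dimensions, user units are millimetres directly. The only transform is the Y-flip y_m = 209.89 − y_svg.

Shape 1 is a closed polygon drawn with `<path>`. Its stroke #000000 means score at S420, F1578. After flipping Y the toolpath is (10.17,85.84) → (55.34,104.70) → (33.43,89.07) → (20.41,64.37) → (10.17,85.84), returning to the start.

Shape 2 is a circle drawn with `<circle>`. Its stroke #000000 means score at S420, F1578. After flipping Y the toolpath is (83.13,61.93) → (75.23,81.01) → (56.15,88.91) → (37.07,81.01) → (29.17,61.93) → (37.07,42.85) → (56.15,34.95) → (75.23,42.85) → (83.13,61.93), returning to the start.

(Gcodetools for Inkscape — laser output)
G21
G90
G0 X10.17 Y85.84
M4 S420
G1 X55.34 Y104.70 F1578
G1 X33.43 Y89.07
G1 X20.41 Y64.37
G1 X10.17 Y85.84
G0 X83.13 Y61.93
M4 S420
G1 X75.23 Y81.01 F1578
G1 X56.15 Y88.91
G1 X37.07 Y81.01
G1 X29.17 Y61.93
G1 X37.07 Y42.85
G1 X56.15 Y34.95
G1 X75.23 Y42.85
G1 X83.13 Y61.93
M5
G0 X0.00 Y0.00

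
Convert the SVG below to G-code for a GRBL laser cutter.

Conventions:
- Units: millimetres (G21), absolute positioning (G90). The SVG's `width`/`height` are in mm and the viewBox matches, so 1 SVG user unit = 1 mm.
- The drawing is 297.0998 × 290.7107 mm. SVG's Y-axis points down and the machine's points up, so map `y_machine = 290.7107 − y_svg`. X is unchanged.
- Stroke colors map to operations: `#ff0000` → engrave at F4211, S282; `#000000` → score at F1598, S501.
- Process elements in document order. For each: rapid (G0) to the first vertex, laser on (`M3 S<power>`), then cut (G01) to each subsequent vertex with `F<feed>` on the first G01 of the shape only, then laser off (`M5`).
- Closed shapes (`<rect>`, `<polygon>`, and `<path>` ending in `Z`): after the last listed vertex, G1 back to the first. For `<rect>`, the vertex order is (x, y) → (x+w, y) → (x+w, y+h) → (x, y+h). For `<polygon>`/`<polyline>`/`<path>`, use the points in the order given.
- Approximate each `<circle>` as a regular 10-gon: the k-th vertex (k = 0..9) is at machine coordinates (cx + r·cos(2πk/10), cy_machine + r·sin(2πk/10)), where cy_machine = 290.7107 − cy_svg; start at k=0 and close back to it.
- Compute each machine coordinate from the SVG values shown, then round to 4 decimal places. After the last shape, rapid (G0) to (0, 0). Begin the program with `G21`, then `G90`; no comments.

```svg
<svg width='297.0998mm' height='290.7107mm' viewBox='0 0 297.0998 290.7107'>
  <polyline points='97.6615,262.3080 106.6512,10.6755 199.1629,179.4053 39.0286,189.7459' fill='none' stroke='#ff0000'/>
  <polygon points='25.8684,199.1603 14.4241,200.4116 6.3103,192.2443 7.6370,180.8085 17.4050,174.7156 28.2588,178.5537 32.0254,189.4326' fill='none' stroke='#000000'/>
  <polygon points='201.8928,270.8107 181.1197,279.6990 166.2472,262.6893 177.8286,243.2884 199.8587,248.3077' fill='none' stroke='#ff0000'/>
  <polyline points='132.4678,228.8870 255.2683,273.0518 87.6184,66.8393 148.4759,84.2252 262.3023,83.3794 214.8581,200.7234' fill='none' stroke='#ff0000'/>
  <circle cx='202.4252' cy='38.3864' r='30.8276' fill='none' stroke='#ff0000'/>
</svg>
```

1 u = 1 mm; y_m = 290.7107 − y.

[1] `<polyline>` open polyline, #ff0000→engrave S282 F4211: (97.6615,28.4027) → (106.6512,280.0352) → (199.1629,111.3054) → (39.0286,100.9648)

[2] `<polygon>` regular polygon, #000000→score S501 F1598: (25.8684,91.5504) → (14.4241,90.2991) → (6.3103,98.4664) → (7.6370,109.9022) → (17.4050,115.9951) → (28.2588,112.1570) → (32.0254,101.2781) → (25.8684,91.5504) (closed)

[3] `<polygon>` regular polygon, #ff0000→engrave S282 F4211: (201.8928,19.9000) → (181.1197,11.0117) → (166.2472,28.0214) → (177.8286,47.4223) → (199.8587,42.4030) → (201.8928,19.9000) (closed)

[4] `<polyline>` open polyline, #ff0000→engrave S282 F4211: (132.4678,61.8237) → (255.2683,17.6589) → (87.6184,223.8714) → (148.4759,206.4855) → (262.3023,207.3313) → (214.8581,89.9873)

[5] `<circle>` circle, #ff0000→engrave S282 F4211: (233.2528,252.3243) → (227.3653,270.4443) → (211.9515,281.6431) → (192.8989,281.6431) → (177.4851,270.4443) → (171.5976,252.3243) → (177.4851,234.2043) → (192.8989,223.0055) → (211.9515,223.0055) → (227.3653,234.2043) → (233.2528,252.3243) (closed)

G21
G90
G0 X97.6615 Y28.4027
M3 S282
G01 X106.6512 Y280.0352 F4211
G01 X199.1629 Y111.3054
G01 X39.0286 Y100.9648
M5
G0 X25.8684 Y91.5504
M3 S501
G01 X14.4241 Y90.2991 F1598
G01 X6.3103 Y98.4664
G01 X7.6370 Y109.9022
G01 X17.4050 Y115.9951
G01 X28.2588 Y112.1570
G01 X32.0254 Y101.2781
G01 X25.8684 Y91.5504
M5
G0 X201.8928 Y19.9000
M3 S282
G01 X181.1197 Y11.0117 F4211
G01 X166.2472 Y28.0214
G01 X177.8286 Y47.4223
G01 X199.8587 Y42.4030
G01 X201.8928 Y19.9000
M5
G0 X132.4678 Y61.8237
M3 S282
G01 X255.2683 Y17.6589 F4211
G01 X87.6184 Y223.8714
G01 X148.4759 Y206.4855
G01 X262.3023 Y207.3313
G01 X214.8581 Y89.9873
M5
G0 X233.2528 Y252.3243
M3 S282
G01 X227.3653 Y270.4443 F4211
G01 X211.9515 Y281.6431
G01 X192.8989 Y281.6431
G01 X177.4851 Y270.4443
G01 X171.5976 Y252.3243
G01 X177.4851 Y234.2043
G01 X192.8989 Y223.0055
G01 X211.9515 Y223.0055
G01 X227.3653 Y234.2043
G01 X233.2528 Y252.3243
M5
G0 X0.0000 Y0.0000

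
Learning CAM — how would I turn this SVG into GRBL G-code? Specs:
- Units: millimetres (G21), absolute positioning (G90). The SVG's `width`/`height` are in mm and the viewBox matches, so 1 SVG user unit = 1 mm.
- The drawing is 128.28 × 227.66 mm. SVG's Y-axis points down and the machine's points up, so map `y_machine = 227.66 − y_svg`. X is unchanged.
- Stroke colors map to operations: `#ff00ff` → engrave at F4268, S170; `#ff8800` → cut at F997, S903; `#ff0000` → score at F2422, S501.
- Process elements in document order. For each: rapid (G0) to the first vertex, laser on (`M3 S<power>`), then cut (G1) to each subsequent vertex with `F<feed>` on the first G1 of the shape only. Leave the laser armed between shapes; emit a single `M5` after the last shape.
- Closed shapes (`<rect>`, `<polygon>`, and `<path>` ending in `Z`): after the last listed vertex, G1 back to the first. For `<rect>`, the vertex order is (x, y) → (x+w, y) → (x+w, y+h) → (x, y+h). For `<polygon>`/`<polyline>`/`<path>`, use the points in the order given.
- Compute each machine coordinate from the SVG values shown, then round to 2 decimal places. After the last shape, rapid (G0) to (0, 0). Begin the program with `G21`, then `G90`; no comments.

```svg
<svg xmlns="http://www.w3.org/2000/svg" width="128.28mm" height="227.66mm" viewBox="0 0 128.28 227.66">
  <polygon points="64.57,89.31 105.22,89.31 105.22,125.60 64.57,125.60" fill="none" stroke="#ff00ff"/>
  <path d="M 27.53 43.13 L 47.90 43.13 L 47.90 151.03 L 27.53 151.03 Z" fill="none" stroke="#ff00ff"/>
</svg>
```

Since the viewBox matches the mm dimensions, user units are millimetres directly. The only transform is the Y-flip y_m = 227.66 − y_svg.

Shape 1 is a rectangle drawn with `<polygon>`. Its stroke #ff00ff means engrave at S170, F4268. After flipping Y the toolpath is (64.57,138.35) → (105.22,138.35) → (105.22,102.06) → (64.57,102.06) → (64.57,138.35), returning to the start.

Shape 2 is a rectangle drawn with `<path>`. Its stroke #ff00ff means engrave at S170, F4268. After flipping Y the toolpath is (27.53,184.53) → (47.90,184.53) → (47.90,76.63) → (27.53,76.63) → (27.53,184.53), returning to the start.

G21
G90
G0 X64.57 Y138.35
M3 S170
G1 X105.22 Y138.35 F4268
G1 X105.22 Y102.06
G1 X64.57 Y102.06
G1 X64.57 Y138.35
G0 X27.53 Y184.53
M3 S170
G1 X47.90 Y184.53 F4268
G1 X47.90 Y76.63
G1 X27.53 Y76.63
G1 X27.53 Y184.53
M5
G0 X0.00 Y0.00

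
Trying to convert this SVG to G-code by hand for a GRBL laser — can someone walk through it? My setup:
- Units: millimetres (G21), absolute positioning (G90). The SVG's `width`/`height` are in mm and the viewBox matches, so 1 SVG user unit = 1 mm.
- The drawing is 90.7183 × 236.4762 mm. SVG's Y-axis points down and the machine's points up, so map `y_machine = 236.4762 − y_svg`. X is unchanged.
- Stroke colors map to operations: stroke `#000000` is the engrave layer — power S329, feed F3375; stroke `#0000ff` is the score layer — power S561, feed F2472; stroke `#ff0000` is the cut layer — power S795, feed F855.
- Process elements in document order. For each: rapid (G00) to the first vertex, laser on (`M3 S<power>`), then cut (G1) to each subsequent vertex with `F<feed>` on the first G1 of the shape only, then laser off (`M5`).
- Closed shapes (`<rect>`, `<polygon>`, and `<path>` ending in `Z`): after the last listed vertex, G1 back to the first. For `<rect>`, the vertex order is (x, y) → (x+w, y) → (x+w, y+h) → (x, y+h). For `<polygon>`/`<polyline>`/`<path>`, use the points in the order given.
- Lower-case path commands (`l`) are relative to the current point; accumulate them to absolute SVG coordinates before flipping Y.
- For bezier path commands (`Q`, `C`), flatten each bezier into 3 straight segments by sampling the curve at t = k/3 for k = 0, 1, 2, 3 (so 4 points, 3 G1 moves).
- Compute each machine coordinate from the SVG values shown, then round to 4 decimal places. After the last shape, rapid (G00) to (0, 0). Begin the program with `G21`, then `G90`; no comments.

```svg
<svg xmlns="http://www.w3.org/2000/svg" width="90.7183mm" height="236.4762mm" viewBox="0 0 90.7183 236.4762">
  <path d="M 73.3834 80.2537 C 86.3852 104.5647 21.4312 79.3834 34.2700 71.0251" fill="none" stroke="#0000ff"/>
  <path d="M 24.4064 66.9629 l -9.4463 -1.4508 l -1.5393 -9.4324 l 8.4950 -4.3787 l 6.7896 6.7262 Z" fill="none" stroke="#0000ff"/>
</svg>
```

G21
G90
G00 X73.3834 Y156.2225
M3 S561
G1 X66.1684 Y145.9528 F2472
G1 X41.5937 Y153.9413
G1 X34.2700 Y165.4511
M5
G00 X24.4064 Y169.5133
M3 S561
G1 X14.9601 Y170.9641 F2472
G1 X13.4208 Y180.3965
G1 X21.9158 Y184.7752
G1 X28.7054 Y178.0490
G1 X24.4064 Y169.5133
M5
G00 X0.0000 Y0.0000

1 u = 1 mm; y_m = 236.4762 − y.

[1] `<path>` cubic bezier, #0000ff→score S561 F2472: (73.3834,156.2225) → (66.1684,145.9528) → (41.5937,153.9413) → (34.2700,165.4511)

[2] `<path>` regular polygon, #0000ff→score S561 F2472: (24.4064,169.5133) → (14.9601,170.9641) → (13.4208,180.3965) → (21.9158,184.7752) → (28.7054,178.0490) → (24.4064,169.5133) (closed)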